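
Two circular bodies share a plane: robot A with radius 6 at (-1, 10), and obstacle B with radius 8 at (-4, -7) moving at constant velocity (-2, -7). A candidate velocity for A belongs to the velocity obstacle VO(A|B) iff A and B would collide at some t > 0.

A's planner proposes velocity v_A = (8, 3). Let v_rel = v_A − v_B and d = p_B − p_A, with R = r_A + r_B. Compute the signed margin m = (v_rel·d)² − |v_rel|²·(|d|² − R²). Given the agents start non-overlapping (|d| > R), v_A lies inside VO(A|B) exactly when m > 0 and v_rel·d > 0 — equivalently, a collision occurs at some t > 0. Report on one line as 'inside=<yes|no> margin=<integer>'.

d = (-3, -17),  |d|² = 298;  R = 6+8 = 14,  c = 298−14² = 102
v_rel = (10, 10),  |v_rel|² = 200;  v_rel·d = (10)·(-3) + (10)·(-17) = -200
200·t² + 400·t + 102 = 0  ⇒  m = (-200)² − 200·102 = 19600
m = 19600 > 0,  v_rel·d = -200 < 0  ⇒  outside

inside=no margin=19600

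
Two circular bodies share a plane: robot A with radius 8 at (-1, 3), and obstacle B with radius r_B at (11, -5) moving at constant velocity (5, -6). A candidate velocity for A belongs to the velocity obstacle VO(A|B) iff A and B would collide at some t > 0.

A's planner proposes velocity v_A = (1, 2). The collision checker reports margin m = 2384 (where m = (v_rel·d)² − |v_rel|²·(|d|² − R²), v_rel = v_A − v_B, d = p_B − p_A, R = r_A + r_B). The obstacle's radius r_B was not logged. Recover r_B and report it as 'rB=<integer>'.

m = 2384
d = (12, -8);  v_rel = (-4, 8),  |v_rel|² = 80
v_rel×d = (-4)·(-8) − (8)·(12) = -64
since m = R²·80 − (-64)²:  R² = (4096 + 2384) / 80 = 81
R = √81 = 9  ⇒  r_B = 9 − 8 = 1

rB=1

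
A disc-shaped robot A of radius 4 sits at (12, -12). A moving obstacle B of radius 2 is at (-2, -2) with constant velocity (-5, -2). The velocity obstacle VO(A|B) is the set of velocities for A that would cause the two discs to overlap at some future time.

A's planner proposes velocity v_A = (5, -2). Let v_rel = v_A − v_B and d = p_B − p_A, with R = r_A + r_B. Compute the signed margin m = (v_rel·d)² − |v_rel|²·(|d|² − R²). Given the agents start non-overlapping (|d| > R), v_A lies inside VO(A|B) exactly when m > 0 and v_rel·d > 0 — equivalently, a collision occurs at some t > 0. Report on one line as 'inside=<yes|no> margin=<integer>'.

d = (-14, 10),  |d|² = 296;  R = 4+2 = 6,  c = 296−6² = 260
v_rel = (10, 0),  |v_rel|² = 100;  v_rel·d = (10)·(-14) + (0)·(10) = -140
100·t² + 280·t + 260 = 0  ⇒  m = (-140)² − 100·260 = -6400
m = -6400 < 0,  v_rel·d = -140 < 0  ⇒  outside

inside=no margin=-6400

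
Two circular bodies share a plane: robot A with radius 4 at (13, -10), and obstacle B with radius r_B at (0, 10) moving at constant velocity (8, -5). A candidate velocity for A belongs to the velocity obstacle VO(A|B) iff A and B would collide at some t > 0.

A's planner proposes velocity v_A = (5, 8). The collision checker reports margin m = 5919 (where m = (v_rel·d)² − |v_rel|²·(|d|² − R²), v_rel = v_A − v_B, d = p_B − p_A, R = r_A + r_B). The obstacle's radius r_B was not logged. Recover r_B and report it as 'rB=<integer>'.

m = 5919
d = (-13, 20);  v_rel = (-3, 13),  |v_rel|² = 178
v_rel×d = (-3)·(20) − (13)·(-13) = 109
since m = R²·178 − 109²:  R² = (11881 + 5919) / 178 = 100
R = √100 = 10  ⇒  r_B = 10 − 4 = 6

rB=6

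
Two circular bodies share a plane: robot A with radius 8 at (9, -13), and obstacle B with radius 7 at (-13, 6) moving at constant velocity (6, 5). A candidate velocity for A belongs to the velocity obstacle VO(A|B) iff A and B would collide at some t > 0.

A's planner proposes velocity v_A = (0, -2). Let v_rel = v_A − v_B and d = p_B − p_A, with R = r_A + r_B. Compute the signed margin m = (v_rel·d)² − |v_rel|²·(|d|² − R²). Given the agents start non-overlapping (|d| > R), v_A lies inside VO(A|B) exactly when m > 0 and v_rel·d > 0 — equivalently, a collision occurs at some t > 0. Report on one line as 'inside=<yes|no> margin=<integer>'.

d = (-22, 19),  |d|² = 845;  R = 8+7 = 15,  c = 845−15² = 620
v_rel = (-6, -7),  |v_rel|² = 85;  v_rel·d = (-6)·(-22) + (-7)·(19) = -1
85·t² + 2·t + 620 = 0  ⇒  m = (-1)² − 85·620 = -52699
m = -52699 < 0,  v_rel·d = -1 < 0  ⇒  outside

inside=no margin=-52699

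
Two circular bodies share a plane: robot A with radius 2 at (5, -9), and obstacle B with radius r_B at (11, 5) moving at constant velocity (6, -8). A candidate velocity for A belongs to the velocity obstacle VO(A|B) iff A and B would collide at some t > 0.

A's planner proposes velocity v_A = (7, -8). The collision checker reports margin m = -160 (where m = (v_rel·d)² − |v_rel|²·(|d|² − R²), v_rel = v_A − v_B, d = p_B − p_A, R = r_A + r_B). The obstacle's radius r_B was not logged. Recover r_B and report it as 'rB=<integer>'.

m = -160
d = (6, 14);  v_rel = (1, 0),  |v_rel|² = 1
v_rel×d = (1)·(14) − (0)·(6) = 14
since m = R²·1 − 14²:  R² = (196 + -160) / 1 = 36
R = √36 = 6  ⇒  r_B = 6 − 2 = 4

rB=4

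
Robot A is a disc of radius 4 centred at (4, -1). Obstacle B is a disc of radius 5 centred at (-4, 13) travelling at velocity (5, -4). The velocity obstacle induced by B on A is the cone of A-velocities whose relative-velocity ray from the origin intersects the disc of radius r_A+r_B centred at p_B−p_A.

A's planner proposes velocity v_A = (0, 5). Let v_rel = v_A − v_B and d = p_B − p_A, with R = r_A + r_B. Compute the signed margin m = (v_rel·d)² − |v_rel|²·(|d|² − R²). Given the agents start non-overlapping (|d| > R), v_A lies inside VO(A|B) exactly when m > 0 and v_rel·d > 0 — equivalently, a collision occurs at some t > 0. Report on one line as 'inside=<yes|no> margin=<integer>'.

d = (-8, 14),  |d|² = 260;  R = 4+5 = 9,  c = 260−9² = 179
v_rel = (-5, 9),  |v_rel|² = 106;  v_rel·d = (-5)·(-8) + (9)·(14) = 166
106·t² − 332·t + 179 = 0  ⇒  m = 166² − 106·179 = 8582
m = 8582 > 0,  v_rel·d = 166 > 0  ⇒  inside

inside=yes margin=8582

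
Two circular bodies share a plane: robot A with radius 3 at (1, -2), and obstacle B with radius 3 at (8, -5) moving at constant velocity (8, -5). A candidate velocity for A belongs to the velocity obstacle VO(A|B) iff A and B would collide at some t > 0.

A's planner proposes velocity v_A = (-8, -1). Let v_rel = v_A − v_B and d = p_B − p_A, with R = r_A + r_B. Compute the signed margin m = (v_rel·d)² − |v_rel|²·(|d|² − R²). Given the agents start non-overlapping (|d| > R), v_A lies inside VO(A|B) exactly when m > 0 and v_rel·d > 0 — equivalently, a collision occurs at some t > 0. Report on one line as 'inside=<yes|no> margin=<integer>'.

d = (7, -3),  |d|² = 58;  R = 3+3 = 6,  c = 58−6² = 22
v_rel = (-16, 4),  |v_rel|² = 272;  v_rel·d = (-16)·(7) + (4)·(-3) = -124
272·t² + 248·t + 22 = 0  ⇒  m = (-124)² − 272·22 = 9392
m = 9392 > 0,  v_rel·d = -124 < 0  ⇒  outside

inside=no margin=9392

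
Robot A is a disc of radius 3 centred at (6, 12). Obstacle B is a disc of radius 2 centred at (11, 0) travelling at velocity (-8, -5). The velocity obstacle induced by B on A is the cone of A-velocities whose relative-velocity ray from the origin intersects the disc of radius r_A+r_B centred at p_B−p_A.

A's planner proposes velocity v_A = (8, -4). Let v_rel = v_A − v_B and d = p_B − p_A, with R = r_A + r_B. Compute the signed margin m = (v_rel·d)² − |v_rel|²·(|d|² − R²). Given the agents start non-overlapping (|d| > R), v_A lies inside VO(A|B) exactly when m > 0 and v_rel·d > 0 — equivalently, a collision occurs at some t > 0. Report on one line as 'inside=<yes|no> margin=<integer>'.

d = (5, -12),  |d|² = 169;  R = 3+2 = 5,  c = 169−5² = 144
v_rel = (16, 1),  |v_rel|² = 257;  v_rel·d = (16)·(5) + (1)·(-12) = 68
257·t² − 136·t + 144 = 0  ⇒  m = 68² − 257·144 = -32384
m = -32384 < 0,  v_rel·d = 68 > 0  ⇒  outside

inside=no margin=-32384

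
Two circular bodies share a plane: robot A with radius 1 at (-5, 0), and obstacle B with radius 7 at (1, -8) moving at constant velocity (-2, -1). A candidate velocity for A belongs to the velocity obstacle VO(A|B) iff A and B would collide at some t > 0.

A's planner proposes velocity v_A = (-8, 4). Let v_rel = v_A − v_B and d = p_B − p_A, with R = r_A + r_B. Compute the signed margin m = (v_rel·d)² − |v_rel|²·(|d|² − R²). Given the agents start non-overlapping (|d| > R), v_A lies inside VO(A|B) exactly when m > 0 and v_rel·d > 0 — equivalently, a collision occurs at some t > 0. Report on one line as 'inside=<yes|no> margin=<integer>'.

d = (6, -8),  |d|² = 100;  R = 1+7 = 8,  c = 100−8² = 36
v_rel = (-6, 5),  |v_rel|² = 61;  v_rel·d = (-6)·(6) + (5)·(-8) = -76
61·t² + 152·t + 36 = 0  ⇒  m = (-76)² − 61·36 = 3580
m = 3580 > 0,  v_rel·d = -76 < 0  ⇒  outside

inside=no margin=3580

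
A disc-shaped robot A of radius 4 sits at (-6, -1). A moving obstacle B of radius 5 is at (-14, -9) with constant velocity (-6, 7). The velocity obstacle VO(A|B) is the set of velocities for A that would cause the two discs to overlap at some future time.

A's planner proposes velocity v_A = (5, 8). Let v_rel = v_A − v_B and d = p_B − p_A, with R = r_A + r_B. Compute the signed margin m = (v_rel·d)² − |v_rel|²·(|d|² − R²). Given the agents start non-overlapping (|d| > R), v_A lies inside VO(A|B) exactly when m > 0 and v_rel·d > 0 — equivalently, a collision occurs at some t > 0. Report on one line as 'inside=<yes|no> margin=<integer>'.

d = (-8, -8),  |d|² = 128;  R = 4+5 = 9,  c = 128−9² = 47
v_rel = (11, 1),  |v_rel|² = 122;  v_rel·d = (11)·(-8) + (1)·(-8) = -96
122·t² + 192·t + 47 = 0  ⇒  m = (-96)² − 122·47 = 3482
m = 3482 > 0,  v_rel·d = -96 < 0  ⇒  outside

inside=no margin=3482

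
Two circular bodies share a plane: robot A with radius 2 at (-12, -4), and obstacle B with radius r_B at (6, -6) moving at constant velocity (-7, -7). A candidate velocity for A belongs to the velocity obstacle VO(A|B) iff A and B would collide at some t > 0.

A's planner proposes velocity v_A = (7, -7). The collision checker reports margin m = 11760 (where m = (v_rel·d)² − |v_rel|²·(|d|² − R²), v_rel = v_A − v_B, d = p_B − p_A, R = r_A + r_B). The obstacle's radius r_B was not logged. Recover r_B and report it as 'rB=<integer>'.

m = 11760
d = (18, -2);  v_rel = (14, 0),  |v_rel|² = 196
v_rel×d = (14)·(-2) − (0)·(18) = -28
since m = R²·196 − (-28)²:  R² = (784 + 11760) / 196 = 64
R = √64 = 8  ⇒  r_B = 8 − 2 = 6

rB=6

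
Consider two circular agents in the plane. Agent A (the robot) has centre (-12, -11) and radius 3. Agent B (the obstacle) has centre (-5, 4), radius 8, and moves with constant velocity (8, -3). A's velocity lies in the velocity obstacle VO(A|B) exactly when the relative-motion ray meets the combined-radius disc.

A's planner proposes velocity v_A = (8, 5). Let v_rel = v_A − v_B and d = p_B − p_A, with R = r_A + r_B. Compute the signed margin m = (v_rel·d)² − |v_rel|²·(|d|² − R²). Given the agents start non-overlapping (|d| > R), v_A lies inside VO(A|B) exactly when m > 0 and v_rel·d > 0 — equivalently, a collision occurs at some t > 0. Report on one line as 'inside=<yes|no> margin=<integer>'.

d = (7, 15),  |d|² = 274;  R = 3+8 = 11,  c = 274−11² = 153
v_rel = (0, 8),  |v_rel|² = 64;  v_rel·d = (0)·(7) + (8)·(15) = 120
64·t² − 240·t + 153 = 0  ⇒  m = 120² − 64·153 = 4608
m = 4608 > 0,  v_rel·d = 120 > 0  ⇒  inside

inside=yes margin=4608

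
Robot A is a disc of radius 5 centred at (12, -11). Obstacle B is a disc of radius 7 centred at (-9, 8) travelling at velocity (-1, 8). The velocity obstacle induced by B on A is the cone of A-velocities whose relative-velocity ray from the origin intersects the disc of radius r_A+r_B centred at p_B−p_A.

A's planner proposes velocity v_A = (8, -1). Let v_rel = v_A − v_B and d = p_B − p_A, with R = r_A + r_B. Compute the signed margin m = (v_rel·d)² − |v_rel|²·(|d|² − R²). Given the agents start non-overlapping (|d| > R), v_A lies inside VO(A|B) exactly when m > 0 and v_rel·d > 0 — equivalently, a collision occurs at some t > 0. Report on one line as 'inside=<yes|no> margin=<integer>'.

d = (-21, 19),  |d|² = 802;  R = 5+7 = 12,  c = 802−12² = 658
v_rel = (9, -9),  |v_rel|² = 162;  v_rel·d = (9)·(-21) + (-9)·(19) = -360
162·t² + 720·t + 658 = 0  ⇒  m = (-360)² − 162·658 = 23004
m = 23004 > 0,  v_rel·d = -360 < 0  ⇒  outside

inside=no margin=23004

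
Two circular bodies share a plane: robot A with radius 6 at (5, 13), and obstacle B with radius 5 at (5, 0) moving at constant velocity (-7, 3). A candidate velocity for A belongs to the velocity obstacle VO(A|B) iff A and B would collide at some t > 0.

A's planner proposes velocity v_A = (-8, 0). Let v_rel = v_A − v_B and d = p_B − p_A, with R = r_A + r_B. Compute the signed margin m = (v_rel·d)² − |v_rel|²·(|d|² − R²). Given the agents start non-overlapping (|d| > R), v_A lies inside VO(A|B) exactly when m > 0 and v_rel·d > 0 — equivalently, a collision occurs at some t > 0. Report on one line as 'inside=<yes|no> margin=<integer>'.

d = (0, -13),  |d|² = 169;  R = 6+5 = 11,  c = 169−11² = 48
v_rel = (-1, -3),  |v_rel|² = 10;  v_rel·d = (-1)·(0) + (-3)·(-13) = 39
10·t² − 78·t + 48 = 0  ⇒  m = 39² − 10·48 = 1041
m = 1041 > 0,  v_rel·d = 39 > 0  ⇒  inside

inside=yes margin=1041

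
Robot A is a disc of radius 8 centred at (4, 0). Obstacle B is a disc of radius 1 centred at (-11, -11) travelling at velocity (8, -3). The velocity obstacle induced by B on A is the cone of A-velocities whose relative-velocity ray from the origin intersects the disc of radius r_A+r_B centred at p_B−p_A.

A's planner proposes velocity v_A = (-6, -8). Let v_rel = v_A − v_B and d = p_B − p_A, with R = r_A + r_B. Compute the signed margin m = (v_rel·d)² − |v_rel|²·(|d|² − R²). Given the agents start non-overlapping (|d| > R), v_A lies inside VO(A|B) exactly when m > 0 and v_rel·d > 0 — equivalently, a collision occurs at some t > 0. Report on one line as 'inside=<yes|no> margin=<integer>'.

d = (-15, -11),  |d|² = 346;  R = 8+1 = 9,  c = 346−9² = 265
v_rel = (-14, -5),  |v_rel|² = 221;  v_rel·d = (-14)·(-15) + (-5)·(-11) = 265
221·t² − 530·t + 265 = 0  ⇒  m = 265² − 221·265 = 11660
m = 11660 > 0,  v_rel·d = 265 > 0  ⇒  inside

inside=yes margin=11660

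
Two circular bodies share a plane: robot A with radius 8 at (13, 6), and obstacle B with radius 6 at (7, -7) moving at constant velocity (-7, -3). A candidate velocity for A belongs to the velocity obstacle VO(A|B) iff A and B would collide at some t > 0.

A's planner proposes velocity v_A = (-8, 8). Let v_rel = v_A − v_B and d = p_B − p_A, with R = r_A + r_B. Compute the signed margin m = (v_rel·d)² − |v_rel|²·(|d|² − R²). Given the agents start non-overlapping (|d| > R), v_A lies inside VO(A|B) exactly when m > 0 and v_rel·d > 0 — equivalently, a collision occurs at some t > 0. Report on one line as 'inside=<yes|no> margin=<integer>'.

d = (-6, -13),  |d|² = 205;  R = 8+6 = 14,  c = 205−14² = 9
v_rel = (-1, 11),  |v_rel|² = 122;  v_rel·d = (-1)·(-6) + (11)·(-13) = -137
122·t² + 274·t + 9 = 0  ⇒  m = (-137)² − 122·9 = 17671
m = 17671 > 0,  v_rel·d = -137 < 0  ⇒  outside

inside=no margin=17671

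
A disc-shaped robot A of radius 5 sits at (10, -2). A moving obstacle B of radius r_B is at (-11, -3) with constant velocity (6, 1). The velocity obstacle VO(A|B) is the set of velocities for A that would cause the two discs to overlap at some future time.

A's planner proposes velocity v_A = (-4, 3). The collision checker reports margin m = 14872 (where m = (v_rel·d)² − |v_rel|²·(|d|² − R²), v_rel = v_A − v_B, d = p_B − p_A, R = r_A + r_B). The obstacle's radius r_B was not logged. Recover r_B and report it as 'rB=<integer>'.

m = 14872
d = (-21, -1);  v_rel = (-10, 2),  |v_rel|² = 104
v_rel×d = (-10)·(-1) − (2)·(-21) = 52
since m = R²·104 − 52²:  R² = (2704 + 14872) / 104 = 169
R = √169 = 13  ⇒  r_B = 13 − 5 = 8

rB=8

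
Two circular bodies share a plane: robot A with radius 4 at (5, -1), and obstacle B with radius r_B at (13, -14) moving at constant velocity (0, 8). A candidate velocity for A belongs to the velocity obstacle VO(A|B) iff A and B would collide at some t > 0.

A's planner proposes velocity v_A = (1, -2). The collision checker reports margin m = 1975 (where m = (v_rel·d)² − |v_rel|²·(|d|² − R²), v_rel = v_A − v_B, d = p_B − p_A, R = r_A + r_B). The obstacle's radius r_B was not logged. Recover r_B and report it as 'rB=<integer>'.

m = 1975
d = (8, -13);  v_rel = (1, -10),  |v_rel|² = 101
v_rel×d = (1)·(-13) − (-10)·(8) = 67
since m = R²·101 − 67²:  R² = (4489 + 1975) / 101 = 64
R = √64 = 8  ⇒  r_B = 8 − 4 = 4

rB=4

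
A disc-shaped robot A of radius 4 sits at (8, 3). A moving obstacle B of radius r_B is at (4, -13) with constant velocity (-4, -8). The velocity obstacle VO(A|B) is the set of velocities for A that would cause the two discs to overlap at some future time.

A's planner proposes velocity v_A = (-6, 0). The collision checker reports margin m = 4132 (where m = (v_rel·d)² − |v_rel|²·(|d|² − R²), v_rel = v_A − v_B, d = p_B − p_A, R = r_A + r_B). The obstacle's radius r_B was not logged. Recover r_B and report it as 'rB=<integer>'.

m = 4132
d = (-4, -16);  v_rel = (-2, 8),  |v_rel|² = 68
v_rel×d = (-2)·(-16) − (8)·(-4) = 64
since m = R²·68 − 64²:  R² = (4096 + 4132) / 68 = 121
R = √121 = 11  ⇒  r_B = 11 − 4 = 7

rB=7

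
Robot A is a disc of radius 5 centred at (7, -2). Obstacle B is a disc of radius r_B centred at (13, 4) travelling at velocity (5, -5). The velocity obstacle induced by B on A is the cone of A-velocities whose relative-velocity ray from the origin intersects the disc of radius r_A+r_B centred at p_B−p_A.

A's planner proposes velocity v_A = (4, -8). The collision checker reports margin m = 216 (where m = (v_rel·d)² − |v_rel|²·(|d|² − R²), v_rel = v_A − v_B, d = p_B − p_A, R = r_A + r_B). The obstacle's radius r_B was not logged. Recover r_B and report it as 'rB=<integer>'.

m = 216
d = (6, 6);  v_rel = (-1, -3),  |v_rel|² = 10
v_rel×d = (-1)·(6) − (-3)·(6) = 12
since m = R²·10 − 12²:  R² = (144 + 216) / 10 = 36
R = √36 = 6  ⇒  r_B = 6 − 5 = 1

rB=1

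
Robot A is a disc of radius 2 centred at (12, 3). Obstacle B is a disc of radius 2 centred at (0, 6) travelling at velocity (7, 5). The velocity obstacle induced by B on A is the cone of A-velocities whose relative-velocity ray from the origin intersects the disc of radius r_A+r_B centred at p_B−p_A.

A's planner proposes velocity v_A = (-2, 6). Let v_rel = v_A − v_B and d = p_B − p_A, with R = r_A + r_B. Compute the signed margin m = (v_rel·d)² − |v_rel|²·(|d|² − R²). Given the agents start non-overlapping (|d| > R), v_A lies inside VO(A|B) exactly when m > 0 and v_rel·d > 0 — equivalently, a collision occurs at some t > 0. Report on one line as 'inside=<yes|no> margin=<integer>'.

d = (-12, 3),  |d|² = 153;  R = 2+2 = 4,  c = 153−4² = 137
v_rel = (-9, 1),  |v_rel|² = 82;  v_rel·d = (-9)·(-12) + (1)·(3) = 111
82·t² − 222·t + 137 = 0  ⇒  m = 111² − 82·137 = 1087
m = 1087 > 0,  v_rel·d = 111 > 0  ⇒  inside

inside=yes margin=1087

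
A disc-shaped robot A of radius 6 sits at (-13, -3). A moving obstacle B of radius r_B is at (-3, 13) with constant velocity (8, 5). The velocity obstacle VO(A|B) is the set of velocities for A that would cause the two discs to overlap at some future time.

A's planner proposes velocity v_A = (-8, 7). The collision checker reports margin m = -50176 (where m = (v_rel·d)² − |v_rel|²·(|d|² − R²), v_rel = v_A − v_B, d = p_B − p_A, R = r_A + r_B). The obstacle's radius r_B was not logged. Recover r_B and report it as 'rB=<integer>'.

m = -50176
d = (10, 16);  v_rel = (-16, 2),  |v_rel|² = 260
v_rel×d = (-16)·(16) − (2)·(10) = -276
since m = R²·260 − (-276)²:  R² = (76176 + -50176) / 260 = 100
R = √100 = 10  ⇒  r_B = 10 − 6 = 4

rB=4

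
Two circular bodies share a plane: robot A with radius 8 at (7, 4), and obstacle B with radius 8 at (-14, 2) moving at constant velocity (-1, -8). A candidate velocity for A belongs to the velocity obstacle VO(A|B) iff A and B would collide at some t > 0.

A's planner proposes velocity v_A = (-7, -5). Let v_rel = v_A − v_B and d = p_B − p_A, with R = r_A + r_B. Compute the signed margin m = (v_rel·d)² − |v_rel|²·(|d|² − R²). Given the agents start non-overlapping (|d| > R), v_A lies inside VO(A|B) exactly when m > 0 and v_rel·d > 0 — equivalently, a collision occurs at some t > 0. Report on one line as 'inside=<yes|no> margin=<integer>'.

d = (-21, -2),  |d|² = 445;  R = 8+8 = 16,  c = 445−16² = 189
v_rel = (-6, 3),  |v_rel|² = 45;  v_rel·d = (-6)·(-21) + (3)·(-2) = 120
45·t² − 240·t + 189 = 0  ⇒  m = 120² − 45·189 = 5895
m = 5895 > 0,  v_rel·d = 120 > 0  ⇒  inside

inside=yes margin=5895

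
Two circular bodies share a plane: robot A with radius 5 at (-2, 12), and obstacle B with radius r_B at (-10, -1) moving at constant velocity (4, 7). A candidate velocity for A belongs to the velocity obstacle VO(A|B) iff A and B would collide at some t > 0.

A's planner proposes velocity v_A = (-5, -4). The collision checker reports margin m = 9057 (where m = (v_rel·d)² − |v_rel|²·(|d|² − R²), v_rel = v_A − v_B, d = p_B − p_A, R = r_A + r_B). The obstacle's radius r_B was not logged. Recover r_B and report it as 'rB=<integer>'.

m = 9057
d = (-8, -13);  v_rel = (-9, -11),  |v_rel|² = 202
v_rel×d = (-9)·(-13) − (-11)·(-8) = 29
since m = R²·202 − 29²:  R² = (841 + 9057) / 202 = 49
R = √49 = 7  ⇒  r_B = 7 − 5 = 2

rB=2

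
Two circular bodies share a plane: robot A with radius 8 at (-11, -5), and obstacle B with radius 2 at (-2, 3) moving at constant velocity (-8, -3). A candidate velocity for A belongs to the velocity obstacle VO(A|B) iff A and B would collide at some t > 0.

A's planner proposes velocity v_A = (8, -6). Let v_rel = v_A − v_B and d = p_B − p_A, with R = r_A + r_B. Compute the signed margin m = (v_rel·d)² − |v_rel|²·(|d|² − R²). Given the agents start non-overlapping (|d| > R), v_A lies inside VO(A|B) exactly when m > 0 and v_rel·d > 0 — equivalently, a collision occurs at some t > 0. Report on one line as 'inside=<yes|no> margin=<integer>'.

d = (9, 8),  |d|² = 145;  R = 8+2 = 10,  c = 145−10² = 45
v_rel = (16, -3),  |v_rel|² = 265;  v_rel·d = (16)·(9) + (-3)·(8) = 120
265·t² − 240·t + 45 = 0  ⇒  m = 120² − 265·45 = 2475
m = 2475 > 0,  v_rel·d = 120 > 0  ⇒  inside

inside=yes margin=2475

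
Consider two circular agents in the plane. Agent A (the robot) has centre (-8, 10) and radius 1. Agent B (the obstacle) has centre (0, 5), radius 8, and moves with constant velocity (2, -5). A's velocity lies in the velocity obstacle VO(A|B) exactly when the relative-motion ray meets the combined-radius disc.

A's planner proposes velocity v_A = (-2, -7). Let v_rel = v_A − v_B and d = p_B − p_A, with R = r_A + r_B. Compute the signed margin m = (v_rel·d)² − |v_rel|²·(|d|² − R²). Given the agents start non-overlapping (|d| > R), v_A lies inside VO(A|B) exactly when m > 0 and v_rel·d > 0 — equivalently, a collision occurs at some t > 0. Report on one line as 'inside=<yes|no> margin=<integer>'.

d = (8, -5),  |d|² = 89;  R = 1+8 = 9,  c = 89−9² = 8
v_rel = (-4, -2),  |v_rel|² = 20;  v_rel·d = (-4)·(8) + (-2)·(-5) = -22
20·t² + 44·t + 8 = 0  ⇒  m = (-22)² − 20·8 = 324
m = 324 > 0,  v_rel·d = -22 < 0  ⇒  outside

inside=no margin=324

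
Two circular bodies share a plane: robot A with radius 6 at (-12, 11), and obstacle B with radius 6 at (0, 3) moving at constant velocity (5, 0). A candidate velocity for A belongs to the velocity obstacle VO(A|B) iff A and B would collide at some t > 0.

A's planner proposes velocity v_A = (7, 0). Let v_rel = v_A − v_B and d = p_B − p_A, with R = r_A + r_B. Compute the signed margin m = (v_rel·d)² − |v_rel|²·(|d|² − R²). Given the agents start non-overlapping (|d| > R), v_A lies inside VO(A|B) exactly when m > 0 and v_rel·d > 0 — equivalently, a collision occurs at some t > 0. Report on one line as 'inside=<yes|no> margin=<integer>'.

d = (12, -8),  |d|² = 208;  R = 6+6 = 12,  c = 208−12² = 64
v_rel = (2, 0),  |v_rel|² = 4;  v_rel·d = (2)·(12) + (0)·(-8) = 24
4·t² − 48·t + 64 = 0  ⇒  m = 24² − 4·64 = 320
m = 320 > 0,  v_rel·d = 24 > 0  ⇒  inside

inside=yes margin=320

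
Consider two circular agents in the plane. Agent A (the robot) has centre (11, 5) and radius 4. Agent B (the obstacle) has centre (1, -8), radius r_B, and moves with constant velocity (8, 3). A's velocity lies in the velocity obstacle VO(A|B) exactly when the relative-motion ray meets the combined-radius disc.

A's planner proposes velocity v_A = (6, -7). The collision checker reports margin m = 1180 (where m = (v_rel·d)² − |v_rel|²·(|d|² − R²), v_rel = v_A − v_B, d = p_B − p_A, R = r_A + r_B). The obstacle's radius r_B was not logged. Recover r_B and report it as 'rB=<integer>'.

m = 1180
d = (-10, -13);  v_rel = (-2, -10),  |v_rel|² = 104
v_rel×d = (-2)·(-13) − (-10)·(-10) = -74
since m = R²·104 − (-74)²:  R² = (5476 + 1180) / 104 = 64
R = √64 = 8  ⇒  r_B = 8 − 4 = 4

rB=4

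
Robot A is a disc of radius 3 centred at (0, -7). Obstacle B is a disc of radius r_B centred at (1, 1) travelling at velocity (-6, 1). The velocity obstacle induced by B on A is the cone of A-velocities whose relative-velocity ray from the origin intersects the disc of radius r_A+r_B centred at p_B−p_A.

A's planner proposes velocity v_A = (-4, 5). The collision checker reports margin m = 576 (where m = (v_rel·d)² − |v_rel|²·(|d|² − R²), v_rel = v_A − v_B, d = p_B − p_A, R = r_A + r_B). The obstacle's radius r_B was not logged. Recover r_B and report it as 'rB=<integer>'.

m = 576
d = (1, 8);  v_rel = (2, 4),  |v_rel|² = 20
v_rel×d = (2)·(8) − (4)·(1) = 12
since m = R²·20 − 12²:  R² = (144 + 576) / 20 = 36
R = √36 = 6  ⇒  r_B = 6 − 3 = 3

rB=3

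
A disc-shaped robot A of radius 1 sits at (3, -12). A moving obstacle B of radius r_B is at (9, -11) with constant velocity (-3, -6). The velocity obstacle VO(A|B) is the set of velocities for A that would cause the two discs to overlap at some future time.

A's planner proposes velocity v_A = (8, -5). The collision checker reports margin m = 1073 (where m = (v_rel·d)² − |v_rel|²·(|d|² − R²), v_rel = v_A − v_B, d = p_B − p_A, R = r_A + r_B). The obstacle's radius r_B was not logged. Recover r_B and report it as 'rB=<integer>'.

m = 1073
d = (6, 1);  v_rel = (11, 1),  |v_rel|² = 122
v_rel×d = (11)·(1) − (1)·(6) = 5
since m = R²·122 − 5²:  R² = (25 + 1073) / 122 = 9
R = √9 = 3  ⇒  r_B = 3 − 1 = 2

rB=2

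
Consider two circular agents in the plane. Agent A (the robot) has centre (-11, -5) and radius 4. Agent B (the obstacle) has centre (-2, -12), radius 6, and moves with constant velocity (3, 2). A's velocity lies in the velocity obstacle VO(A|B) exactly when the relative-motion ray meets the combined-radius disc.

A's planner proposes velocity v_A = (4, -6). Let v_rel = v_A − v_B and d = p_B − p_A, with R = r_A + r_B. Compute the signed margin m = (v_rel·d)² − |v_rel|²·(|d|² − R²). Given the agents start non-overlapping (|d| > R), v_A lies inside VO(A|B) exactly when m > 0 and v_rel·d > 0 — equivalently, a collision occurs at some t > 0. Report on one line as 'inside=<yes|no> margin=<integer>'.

d = (9, -7),  |d|² = 130;  R = 4+6 = 10,  c = 130−10² = 30
v_rel = (1, -8),  |v_rel|² = 65;  v_rel·d = (1)·(9) + (-8)·(-7) = 65
65·t² − 130·t + 30 = 0  ⇒  m = 65² − 65·30 = 2275
m = 2275 > 0,  v_rel·d = 65 > 0  ⇒  inside

inside=yes margin=2275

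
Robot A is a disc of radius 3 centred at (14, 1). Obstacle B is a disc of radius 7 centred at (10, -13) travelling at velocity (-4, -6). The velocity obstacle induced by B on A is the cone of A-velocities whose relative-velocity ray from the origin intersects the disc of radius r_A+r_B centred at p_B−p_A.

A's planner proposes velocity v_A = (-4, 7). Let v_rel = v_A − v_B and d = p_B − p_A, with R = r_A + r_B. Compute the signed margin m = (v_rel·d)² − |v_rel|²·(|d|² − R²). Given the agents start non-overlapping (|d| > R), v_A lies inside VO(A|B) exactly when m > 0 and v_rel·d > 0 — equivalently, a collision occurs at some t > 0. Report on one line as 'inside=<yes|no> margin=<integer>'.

d = (-4, -14),  |d|² = 212;  R = 3+7 = 10,  c = 212−10² = 112
v_rel = (0, 13),  |v_rel|² = 169;  v_rel·d = (0)·(-4) + (13)·(-14) = -182
169·t² + 364·t + 112 = 0  ⇒  m = (-182)² − 169·112 = 14196
m = 14196 > 0,  v_rel·d = -182 < 0  ⇒  outside

inside=no margin=14196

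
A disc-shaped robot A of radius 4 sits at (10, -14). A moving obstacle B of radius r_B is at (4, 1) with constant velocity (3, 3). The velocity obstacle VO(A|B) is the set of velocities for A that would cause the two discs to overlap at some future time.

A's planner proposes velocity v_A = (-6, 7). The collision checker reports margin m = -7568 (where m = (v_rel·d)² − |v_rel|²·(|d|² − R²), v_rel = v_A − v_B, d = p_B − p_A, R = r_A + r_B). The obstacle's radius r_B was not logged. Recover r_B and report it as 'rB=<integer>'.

m = -7568
d = (-6, 15);  v_rel = (-9, 4),  |v_rel|² = 97
v_rel×d = (-9)·(15) − (4)·(-6) = -111
since m = R²·97 − (-111)²:  R² = (12321 + -7568) / 97 = 49
R = √49 = 7  ⇒  r_B = 7 − 4 = 3

rB=3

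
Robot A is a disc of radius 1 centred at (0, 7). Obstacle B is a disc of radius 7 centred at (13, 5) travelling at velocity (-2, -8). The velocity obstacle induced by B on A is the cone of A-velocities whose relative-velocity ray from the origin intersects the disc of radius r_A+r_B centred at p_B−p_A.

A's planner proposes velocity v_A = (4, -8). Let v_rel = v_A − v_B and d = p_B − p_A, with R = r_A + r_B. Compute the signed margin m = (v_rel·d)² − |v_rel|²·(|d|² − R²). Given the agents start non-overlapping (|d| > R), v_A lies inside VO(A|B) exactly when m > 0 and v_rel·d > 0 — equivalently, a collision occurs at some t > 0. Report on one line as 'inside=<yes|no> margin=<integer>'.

d = (13, -2),  |d|² = 173;  R = 1+7 = 8,  c = 173−8² = 109
v_rel = (6, 0),  |v_rel|² = 36;  v_rel·d = (6)·(13) + (0)·(-2) = 78
36·t² − 156·t + 109 = 0  ⇒  m = 78² − 36·109 = 2160
m = 2160 > 0,  v_rel·d = 78 > 0  ⇒  inside

inside=yes margin=2160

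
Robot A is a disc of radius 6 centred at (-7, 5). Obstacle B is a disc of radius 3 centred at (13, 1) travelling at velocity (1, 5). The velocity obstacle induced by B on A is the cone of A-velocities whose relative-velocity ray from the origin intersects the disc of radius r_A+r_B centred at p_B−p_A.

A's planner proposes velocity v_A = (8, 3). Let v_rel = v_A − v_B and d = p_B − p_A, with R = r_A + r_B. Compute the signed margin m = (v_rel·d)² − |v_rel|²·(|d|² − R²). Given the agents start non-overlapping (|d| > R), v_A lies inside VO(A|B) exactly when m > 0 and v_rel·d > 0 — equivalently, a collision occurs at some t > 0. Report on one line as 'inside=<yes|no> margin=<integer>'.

d = (20, -4),  |d|² = 416;  R = 6+3 = 9,  c = 416−9² = 335
v_rel = (7, -2),  |v_rel|² = 53;  v_rel·d = (7)·(20) + (-2)·(-4) = 148
53·t² − 296·t + 335 = 0  ⇒  m = 148² − 53·335 = 4149
m = 4149 > 0,  v_rel·d = 148 > 0  ⇒  inside

inside=yes margin=4149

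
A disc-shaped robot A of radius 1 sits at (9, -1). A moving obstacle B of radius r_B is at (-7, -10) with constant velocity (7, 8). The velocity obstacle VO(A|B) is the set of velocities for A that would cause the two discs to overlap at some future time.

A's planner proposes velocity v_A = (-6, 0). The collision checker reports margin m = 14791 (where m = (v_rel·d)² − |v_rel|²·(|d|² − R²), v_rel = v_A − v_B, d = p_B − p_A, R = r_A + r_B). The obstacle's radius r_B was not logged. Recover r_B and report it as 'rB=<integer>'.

m = 14791
d = (-16, -9);  v_rel = (-13, -8),  |v_rel|² = 233
v_rel×d = (-13)·(-9) − (-8)·(-16) = -11
since m = R²·233 − (-11)²:  R² = (121 + 14791) / 233 = 64
R = √64 = 8  ⇒  r_B = 8 − 1 = 7

rB=7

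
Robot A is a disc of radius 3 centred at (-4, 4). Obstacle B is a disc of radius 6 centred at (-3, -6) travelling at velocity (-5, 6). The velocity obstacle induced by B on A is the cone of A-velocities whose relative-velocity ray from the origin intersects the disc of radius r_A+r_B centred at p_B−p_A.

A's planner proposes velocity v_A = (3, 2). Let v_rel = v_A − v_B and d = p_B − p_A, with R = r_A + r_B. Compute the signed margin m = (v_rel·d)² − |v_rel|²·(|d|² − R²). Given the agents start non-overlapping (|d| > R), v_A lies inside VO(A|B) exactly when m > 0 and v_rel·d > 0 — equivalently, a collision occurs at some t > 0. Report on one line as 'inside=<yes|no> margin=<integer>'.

d = (1, -10),  |d|² = 101;  R = 3+6 = 9,  c = 101−9² = 20
v_rel = (8, -4),  |v_rel|² = 80;  v_rel·d = (8)·(1) + (-4)·(-10) = 48
80·t² − 96·t + 20 = 0  ⇒  m = 48² − 80·20 = 704
m = 704 > 0,  v_rel·d = 48 > 0  ⇒  inside

inside=yes margin=704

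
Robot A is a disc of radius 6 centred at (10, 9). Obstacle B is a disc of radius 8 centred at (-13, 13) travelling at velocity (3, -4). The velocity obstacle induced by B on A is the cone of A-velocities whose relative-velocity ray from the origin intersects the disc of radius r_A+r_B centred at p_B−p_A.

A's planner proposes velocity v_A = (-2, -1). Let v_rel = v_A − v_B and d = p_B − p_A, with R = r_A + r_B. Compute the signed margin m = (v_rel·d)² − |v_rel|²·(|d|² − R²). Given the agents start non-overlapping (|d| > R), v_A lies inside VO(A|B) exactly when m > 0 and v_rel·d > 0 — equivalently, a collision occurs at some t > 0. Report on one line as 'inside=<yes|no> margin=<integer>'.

d = (-23, 4),  |d|² = 545;  R = 6+8 = 14,  c = 545−14² = 349
v_rel = (-5, 3),  |v_rel|² = 34;  v_rel·d = (-5)·(-23) + (3)·(4) = 127
34·t² − 254·t + 349 = 0  ⇒  m = 127² − 34·349 = 4263
m = 4263 > 0,  v_rel·d = 127 > 0  ⇒  inside

inside=yes margin=4263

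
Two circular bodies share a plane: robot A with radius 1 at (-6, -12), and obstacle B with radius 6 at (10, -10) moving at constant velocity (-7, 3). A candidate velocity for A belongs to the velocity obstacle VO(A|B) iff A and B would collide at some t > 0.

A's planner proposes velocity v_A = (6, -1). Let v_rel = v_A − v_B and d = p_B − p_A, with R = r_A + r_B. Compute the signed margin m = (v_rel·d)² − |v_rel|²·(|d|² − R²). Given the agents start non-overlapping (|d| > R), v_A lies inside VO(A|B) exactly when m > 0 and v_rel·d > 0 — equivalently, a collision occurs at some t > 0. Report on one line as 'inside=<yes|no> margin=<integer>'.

d = (16, 2),  |d|² = 260;  R = 1+6 = 7,  c = 260−7² = 211
v_rel = (13, -4),  |v_rel|² = 185;  v_rel·d = (13)·(16) + (-4)·(2) = 200
185·t² − 400·t + 211 = 0  ⇒  m = 200² − 185·211 = 965
m = 965 > 0,  v_rel·d = 200 > 0  ⇒  inside

inside=yes margin=965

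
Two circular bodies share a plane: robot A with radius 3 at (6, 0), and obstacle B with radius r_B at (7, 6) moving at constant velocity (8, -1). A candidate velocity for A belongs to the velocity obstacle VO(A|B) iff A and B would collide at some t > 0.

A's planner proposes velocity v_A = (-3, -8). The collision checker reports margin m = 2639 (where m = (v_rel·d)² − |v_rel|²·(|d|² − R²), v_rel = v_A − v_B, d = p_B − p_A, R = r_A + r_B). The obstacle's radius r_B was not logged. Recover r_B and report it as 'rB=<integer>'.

m = 2639
d = (1, 6);  v_rel = (-11, -7),  |v_rel|² = 170
v_rel×d = (-11)·(6) − (-7)·(1) = -59
since m = R²·170 − (-59)²:  R² = (3481 + 2639) / 170 = 36
R = √36 = 6  ⇒  r_B = 6 − 3 = 3

rB=3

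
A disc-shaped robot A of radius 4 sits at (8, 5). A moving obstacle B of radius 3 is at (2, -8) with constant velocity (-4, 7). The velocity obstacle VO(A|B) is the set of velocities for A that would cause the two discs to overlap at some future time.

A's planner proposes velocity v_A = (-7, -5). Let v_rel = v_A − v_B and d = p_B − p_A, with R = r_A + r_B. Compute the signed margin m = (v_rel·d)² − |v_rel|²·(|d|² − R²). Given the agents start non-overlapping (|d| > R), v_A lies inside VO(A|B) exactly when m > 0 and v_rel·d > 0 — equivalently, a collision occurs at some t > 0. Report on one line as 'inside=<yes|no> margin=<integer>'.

d = (-6, -13),  |d|² = 205;  R = 4+3 = 7,  c = 205−7² = 156
v_rel = (-3, -12),  |v_rel|² = 153;  v_rel·d = (-3)·(-6) + (-12)·(-13) = 174
153·t² − 348·t + 156 = 0  ⇒  m = 174² − 153·156 = 6408
m = 6408 > 0,  v_rel·d = 174 > 0  ⇒  inside

inside=yes margin=6408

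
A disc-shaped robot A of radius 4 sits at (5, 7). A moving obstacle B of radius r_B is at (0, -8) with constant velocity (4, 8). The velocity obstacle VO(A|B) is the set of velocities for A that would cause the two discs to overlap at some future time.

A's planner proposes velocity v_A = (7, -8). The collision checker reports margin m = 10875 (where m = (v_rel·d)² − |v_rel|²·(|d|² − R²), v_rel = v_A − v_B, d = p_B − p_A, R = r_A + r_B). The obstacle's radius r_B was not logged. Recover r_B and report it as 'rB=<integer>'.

m = 10875
d = (-5, -15);  v_rel = (3, -16),  |v_rel|² = 265
v_rel×d = (3)·(-15) − (-16)·(-5) = -125
since m = R²·265 − (-125)²:  R² = (15625 + 10875) / 265 = 100
R = √100 = 10  ⇒  r_B = 10 − 4 = 6

rB=6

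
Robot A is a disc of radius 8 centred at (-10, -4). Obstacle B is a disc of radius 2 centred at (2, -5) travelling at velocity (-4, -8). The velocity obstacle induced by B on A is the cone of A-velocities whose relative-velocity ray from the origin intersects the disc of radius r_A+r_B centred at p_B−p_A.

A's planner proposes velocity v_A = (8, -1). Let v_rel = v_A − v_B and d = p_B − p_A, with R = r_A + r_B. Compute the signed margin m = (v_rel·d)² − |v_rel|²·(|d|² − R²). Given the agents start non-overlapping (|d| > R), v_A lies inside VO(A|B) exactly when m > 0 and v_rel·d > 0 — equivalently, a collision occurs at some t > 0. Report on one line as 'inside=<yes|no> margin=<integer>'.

d = (12, -1),  |d|² = 145;  R = 8+2 = 10,  c = 145−10² = 45
v_rel = (12, 7),  |v_rel|² = 193;  v_rel·d = (12)·(12) + (7)·(-1) = 137
193·t² − 274·t + 45 = 0  ⇒  m = 137² − 193·45 = 10084
m = 10084 > 0,  v_rel·d = 137 > 0  ⇒  inside

inside=yes margin=10084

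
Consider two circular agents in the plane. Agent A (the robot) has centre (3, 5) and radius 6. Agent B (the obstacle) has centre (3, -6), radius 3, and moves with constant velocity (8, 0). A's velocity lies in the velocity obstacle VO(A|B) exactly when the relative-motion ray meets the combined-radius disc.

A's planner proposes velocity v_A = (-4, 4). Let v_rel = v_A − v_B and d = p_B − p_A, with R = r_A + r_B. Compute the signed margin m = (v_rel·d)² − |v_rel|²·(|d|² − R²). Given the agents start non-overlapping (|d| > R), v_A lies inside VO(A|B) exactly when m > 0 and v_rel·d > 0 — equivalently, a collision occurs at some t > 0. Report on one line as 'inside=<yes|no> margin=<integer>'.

d = (0, -11),  |d|² = 121;  R = 6+3 = 9,  c = 121−9² = 40
v_rel = (-12, 4),  |v_rel|² = 160;  v_rel·d = (-12)·(0) + (4)·(-11) = -44
160·t² + 88·t + 40 = 0  ⇒  m = (-44)² − 160·40 = -4464
m = -4464 < 0,  v_rel·d = -44 < 0  ⇒  outside

inside=no margin=-4464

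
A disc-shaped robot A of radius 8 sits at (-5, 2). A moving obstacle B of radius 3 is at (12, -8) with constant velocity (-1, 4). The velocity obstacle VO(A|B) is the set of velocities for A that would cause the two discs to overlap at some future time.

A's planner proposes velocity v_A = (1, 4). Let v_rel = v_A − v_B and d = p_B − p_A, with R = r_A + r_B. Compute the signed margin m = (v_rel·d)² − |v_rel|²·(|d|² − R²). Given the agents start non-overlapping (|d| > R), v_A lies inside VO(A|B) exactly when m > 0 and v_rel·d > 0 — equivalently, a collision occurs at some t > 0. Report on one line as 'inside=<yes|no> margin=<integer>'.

d = (17, -10),  |d|² = 389;  R = 8+3 = 11,  c = 389−11² = 268
v_rel = (2, 0),  |v_rel|² = 4;  v_rel·d = (2)·(17) + (0)·(-10) = 34
4·t² − 68·t + 268 = 0  ⇒  m = 34² − 4·268 = 84
m = 84 > 0,  v_rel·d = 34 > 0  ⇒  inside

inside=yes margin=84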